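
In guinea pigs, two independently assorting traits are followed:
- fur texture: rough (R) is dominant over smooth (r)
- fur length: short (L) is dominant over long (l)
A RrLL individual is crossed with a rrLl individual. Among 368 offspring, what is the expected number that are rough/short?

Dihybrid cross RrLL × rrLl — consider each gene separately:
fur texture: Rr × rr → 2 Rr, 2 rr → 2 R_ : 2 rr (out of 4)
fur length: LL × Ll → 2 LL, 2 Ll → 4 L_ (out of 4)
Combine (counts out of 4 × 4 = 16): rough/short (R_L_) = 2×4 = 8; smooth/short (rrL_) = 2×4 = 8
Phenotype counts (out of 16): 8 rough/short, 8 smooth/short
rough/short: 8 out of 16 → fraction 1/2
Expected count = 1/2 × 368 = 184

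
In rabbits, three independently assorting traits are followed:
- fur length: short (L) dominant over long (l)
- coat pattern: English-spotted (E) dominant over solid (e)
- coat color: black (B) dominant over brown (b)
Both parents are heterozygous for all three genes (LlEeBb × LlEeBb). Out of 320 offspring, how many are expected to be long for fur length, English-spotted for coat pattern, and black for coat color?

Trihybrid cross: LlEeBb × LlEeBb
Each trait segregates independently with a 3:1 phenotypic ratio, so each gene contributes 3/4 (dominant) or 1/4 (recessive).
Target: long (fur length), English-spotted (coat pattern), black (coat color)
Probability = product of independent per-trait probabilities
= 1/4 × 3/4 × 3/4 = 9/64
Expected count = 9/64 × 320 = 45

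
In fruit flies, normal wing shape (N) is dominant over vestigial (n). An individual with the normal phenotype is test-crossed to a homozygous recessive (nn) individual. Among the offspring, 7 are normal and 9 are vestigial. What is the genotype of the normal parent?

Test cross: ? × nn
Offspring: 7 normal, 9 vestigial — approximately 1:1.
A 1:1 ratio in a test cross indicates the unknown parent is heterozygous (Nn).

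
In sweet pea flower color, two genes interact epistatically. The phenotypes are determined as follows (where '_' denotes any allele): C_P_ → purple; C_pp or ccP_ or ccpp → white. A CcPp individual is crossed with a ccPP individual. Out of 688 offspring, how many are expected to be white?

Cross: CcPp × ccPP — consider each gene separately:
C gene: Cc × cc → 2 Cc, 2 cc → 2 C_ : 2 cc (out of 4)
P gene: Pp × PP → 2 PP, 2 Pp → 4 P_ (out of 4)
Genotype classes (out of 4 × 4 = 16): C_P_ = 2×4 = 8; ccP_ = 2×4 = 8
Apply the phenotype rules: C_P_ (8) → purple; ccP_ (8) → white
Phenotype counts (out of 16): 8 purple, 8 white
white: 8 out of 16 → fraction 1/2
Expected count = 1/2 × 688 = 344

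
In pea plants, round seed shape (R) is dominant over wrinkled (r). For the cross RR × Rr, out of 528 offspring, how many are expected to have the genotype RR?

Punnett square for RR × Rr:
Offspring genotypes: 2 RR, 2 Rr
Total offspring: 4
Count with target: 2
Probability: 2/4 = 1/2
Expected count = 1/2 × 528 = 264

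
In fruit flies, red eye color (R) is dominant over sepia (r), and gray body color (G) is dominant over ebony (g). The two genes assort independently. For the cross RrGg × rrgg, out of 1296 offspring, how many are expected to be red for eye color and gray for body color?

Dihybrid cross RrGg × rrgg — consider each gene separately:
eye color: Rr × rr → 2 Rr, 2 rr → 2 R_ : 2 rr (out of 4)
body color: Gg × gg → 2 Gg, 2 gg → 2 G_ : 2 gg (out of 4)
Looking for: red (R_) and gray (G_)
P(red) = 2/4, P(gray) = 2/4
P(both) = 2/4 × 2/4 = 4/16 = 1/4
Expected count = 1/4 × 1296 = 324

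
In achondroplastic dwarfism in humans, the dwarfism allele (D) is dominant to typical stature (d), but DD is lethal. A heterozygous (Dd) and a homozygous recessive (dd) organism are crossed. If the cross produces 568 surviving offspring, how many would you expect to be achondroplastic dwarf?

Cross: Dd × dd
Punnett square offspring (before lethality): 2 Dd, 2 dd
No DD offspring are produced in this cross.
achondroplastic dwarf: 2 out of 4 → fraction 1/2
Expected count = 1/2 × 568 = 284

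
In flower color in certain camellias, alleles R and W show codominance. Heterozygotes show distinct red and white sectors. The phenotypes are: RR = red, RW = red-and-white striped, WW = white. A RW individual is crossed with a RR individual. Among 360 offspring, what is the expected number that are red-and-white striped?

Punnett square for RW × RR:
Offspring genotypes: 2 RR, 2 RW
Phenotype counts: 2 red, 2 red-and-white striped
red-and-white striped: 2 out of 4 → fraction 1/2
Expected count = 1/2 × 360 = 180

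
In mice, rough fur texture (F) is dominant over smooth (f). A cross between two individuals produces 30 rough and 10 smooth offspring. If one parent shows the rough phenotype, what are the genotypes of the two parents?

Observed offspring: 30 rough, 10 smooth
The observed ratio simplifies to 3:1. Smooth (ff) offspring appear, so each parent must contribute one f allele. The parent stated to show rough carries F, so it is Ff. The other parent is then either Ff or ff: Ff × ff would give a 1:1 split, whereas Ff × Ff gives 3:1 — matching the data. So both parents are heterozygous (Ff × Ff).
Parent genotypes: Ff × Ff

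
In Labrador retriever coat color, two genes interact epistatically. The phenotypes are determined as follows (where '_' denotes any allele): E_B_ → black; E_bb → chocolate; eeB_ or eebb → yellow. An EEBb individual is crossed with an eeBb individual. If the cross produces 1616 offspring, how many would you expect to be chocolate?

Cross: EEBb × eeBb — consider each gene separately:
E gene: EE × ee → 4 Ee → 4 E_ (out of 4)
B gene: Bb × Bb → 1 BB, 2 Bb, 1 bb → 3 B_ : 1 bb (out of 4)
Genotype classes (out of 4 × 4 = 16): E_B_ = 4×3 = 12; E_bb = 4×1 = 4
Apply the phenotype rules: E_B_ (12) → black; E_bb (4) → chocolate
Phenotype counts (out of 16): 12 black, 4 chocolate
chocolate: 4 out of 16 → fraction 1/4
Expected count = 1/4 × 1616 = 404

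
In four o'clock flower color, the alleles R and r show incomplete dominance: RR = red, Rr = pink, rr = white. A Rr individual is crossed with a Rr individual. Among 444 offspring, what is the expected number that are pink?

Punnett square for Rr × Rr:
Offspring genotypes: 1 RR, 2 Rr, 1 rr
Phenotype counts: 1 red, 2 pink, 1 white
pink: 2 out of 4 → fraction 1/2
Expected count = 1/2 × 444 = 222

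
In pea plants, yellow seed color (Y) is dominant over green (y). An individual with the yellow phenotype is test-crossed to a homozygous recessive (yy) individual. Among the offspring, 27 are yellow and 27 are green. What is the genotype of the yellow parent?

Test cross: ? × yy
Offspring: 27 yellow, 27 green — approximately 1:1.
A 1:1 ratio in a test cross indicates the unknown parent is heterozygous (Yy).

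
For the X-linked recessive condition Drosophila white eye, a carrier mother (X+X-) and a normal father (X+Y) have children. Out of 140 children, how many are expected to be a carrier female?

Cross: X+X- × X+Y
Offspring: 1 X+X+, 1 X+Y, 1 X+X-, 1 X-Y
Probability of a carrier female: 1/4
Expected count = 1/4 × 140 = 35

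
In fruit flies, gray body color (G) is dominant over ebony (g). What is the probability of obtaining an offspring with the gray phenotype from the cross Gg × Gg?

Punnett square for Gg × Gg:
Offspring genotypes: 1 GG, 2 Gg, 1 gg
Total offspring: 4
Count with target: 3
Probability: 3/4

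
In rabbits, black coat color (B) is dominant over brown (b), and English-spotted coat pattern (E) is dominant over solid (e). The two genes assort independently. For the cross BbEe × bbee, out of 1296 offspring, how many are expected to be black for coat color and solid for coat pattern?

Dihybrid cross BbEe × bbee — consider each gene separately:
coat color: Bb × bb → 2 Bb, 2 bb → 2 B_ : 2 bb (out of 4)
coat pattern: Ee × ee → 2 Ee, 2 ee → 2 E_ : 2 ee (out of 4)
Looking for: black (B_) and solid (ee)
P(black) = 2/4, P(solid) = 2/4
P(both) = 2/4 × 2/4 = 4/16 = 1/4
Expected count = 1/4 × 1296 = 324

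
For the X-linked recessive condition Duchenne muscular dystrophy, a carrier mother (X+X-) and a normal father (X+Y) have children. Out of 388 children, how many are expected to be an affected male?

Cross: X+X- × X+Y
Offspring: 1 X+X+, 1 X+Y, 1 X+X-, 1 X-Y
Probability of an affected male: 1/4
Expected count = 1/4 × 388 = 97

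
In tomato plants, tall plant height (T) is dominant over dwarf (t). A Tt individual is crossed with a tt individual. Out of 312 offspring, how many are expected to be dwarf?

Punnett square for Tt × tt:
Offspring genotypes: 2 Tt, 2 tt
tall: 2, dwarf: 2
dwarf: 2 out of 4 → fraction 1/2
Expected count = 1/2 × 312 = 156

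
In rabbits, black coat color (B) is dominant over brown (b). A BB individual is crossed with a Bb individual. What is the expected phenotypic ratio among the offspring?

Punnett square for BB × Bb:
Offspring genotypes: 2 BB, 2 Bb
black: 4, brown: 0
Ratio: all black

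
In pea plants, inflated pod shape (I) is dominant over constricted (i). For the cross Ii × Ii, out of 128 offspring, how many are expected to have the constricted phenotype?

Punnett square for Ii × Ii:
Offspring genotypes: 1 II, 2 Ii, 1 ii
Total offspring: 4
Count with target: 1
Probability: 1/4
Expected count = 1/4 × 128 = 32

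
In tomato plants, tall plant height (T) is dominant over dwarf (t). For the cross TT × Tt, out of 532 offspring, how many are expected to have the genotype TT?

Punnett square for TT × Tt:
Offspring genotypes: 2 TT, 2 Tt
Total offspring: 4
Count with target: 2
Probability: 2/4 = 1/2
Expected count = 1/2 × 532 = 266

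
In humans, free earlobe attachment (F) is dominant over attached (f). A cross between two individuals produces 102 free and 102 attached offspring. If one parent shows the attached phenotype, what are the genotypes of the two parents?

Observed offspring: 102 free, 102 attached
The observed ratio simplifies to 1:1. One parent shows attached, so its genotype must be ff. A 1:1 offspring split requires the other parent to be heterozygous (Ff).
Parent genotypes: ff × Ff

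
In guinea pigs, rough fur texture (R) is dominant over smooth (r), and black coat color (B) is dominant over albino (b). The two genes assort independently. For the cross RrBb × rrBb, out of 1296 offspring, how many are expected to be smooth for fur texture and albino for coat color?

Dihybrid cross RrBb × rrBb — consider each gene separately:
fur texture: Rr × rr → 2 Rr, 2 rr → 2 R_ : 2 rr (out of 4)
coat color: Bb × Bb → 1 BB, 2 Bb, 1 bb → 3 B_ : 1 bb (out of 4)
Looking for: smooth (rr) and albino (bb)
P(smooth) = 2/4, P(albino) = 1/4
P(both) = 2/4 × 1/4 = 2/16 = 1/8
Expected count = 1/8 × 1296 = 162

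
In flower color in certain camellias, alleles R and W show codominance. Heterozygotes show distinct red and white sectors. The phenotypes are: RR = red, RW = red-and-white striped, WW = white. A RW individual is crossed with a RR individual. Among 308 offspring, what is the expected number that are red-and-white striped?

Punnett square for RW × RR:
Offspring genotypes: 2 RR, 2 RW
Phenotype counts: 2 red, 2 red-and-white striped
red-and-white striped: 2 out of 4 → fraction 1/2
Expected count = 1/2 × 308 = 154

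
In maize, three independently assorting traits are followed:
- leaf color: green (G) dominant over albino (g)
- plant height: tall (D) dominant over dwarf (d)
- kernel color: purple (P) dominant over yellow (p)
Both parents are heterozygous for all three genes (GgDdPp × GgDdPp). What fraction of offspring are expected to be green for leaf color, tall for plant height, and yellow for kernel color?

Trihybrid cross: GgDdPp × GgDdPp
Each trait segregates independently with a 3:1 phenotypic ratio, so each gene contributes 3/4 (dominant) or 1/4 (recessive).
Target: green (leaf color), tall (plant height), yellow (kernel color)
Probability = product of independent per-trait probabilities
= 3/4 × 3/4 × 1/4 = 9/64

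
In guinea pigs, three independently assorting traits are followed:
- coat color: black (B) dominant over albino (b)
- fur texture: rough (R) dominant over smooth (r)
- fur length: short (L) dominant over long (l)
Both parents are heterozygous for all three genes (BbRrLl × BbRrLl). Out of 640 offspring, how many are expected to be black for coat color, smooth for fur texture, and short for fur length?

Trihybrid cross: BbRrLl × BbRrLl
Each trait segregates independently with a 3:1 phenotypic ratio, so each gene contributes 3/4 (dominant) or 1/4 (recessive).
Target: black (coat color), smooth (fur texture), short (fur length)
Probability = product of independent per-trait probabilities
= 3/4 × 1/4 × 3/4 = 9/64
Expected count = 9/64 × 640 = 90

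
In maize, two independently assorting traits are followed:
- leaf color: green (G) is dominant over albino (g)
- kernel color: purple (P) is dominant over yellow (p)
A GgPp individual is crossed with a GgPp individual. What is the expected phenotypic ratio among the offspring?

Dihybrid cross GgPp × GgPp — consider each gene separately:
leaf color: Gg × Gg → 1 GG, 2 Gg, 1 gg → 3 G_ : 1 gg (out of 4)
kernel color: Pp × Pp → 1 PP, 2 Pp, 1 pp → 3 P_ : 1 pp (out of 4)
Combine (counts out of 4 × 4 = 16): green/purple (G_P_) = 3×3 = 9; green/yellow (G_pp) = 3×1 = 3; albino/purple (ggP_) = 1×3 = 3; albino/yellow (ggpp) = 1×1 = 1
Phenotype counts (out of 16): 9 green/purple, 3 green/yellow, 3 albino/purple, 1 albino/yellow
Ratio: 9 green/purple : 3 green/yellow : 3 albino/purple : 1 albino/yellow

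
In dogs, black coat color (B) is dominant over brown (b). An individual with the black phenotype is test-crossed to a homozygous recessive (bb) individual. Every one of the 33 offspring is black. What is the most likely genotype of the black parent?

Test cross: ? × bb
All offspring are black.
If the unknown parent were heterozygous (Bb), about half of 33 offspring would be brown; none are. The unknown parent is most likely homozygous dominant (BB).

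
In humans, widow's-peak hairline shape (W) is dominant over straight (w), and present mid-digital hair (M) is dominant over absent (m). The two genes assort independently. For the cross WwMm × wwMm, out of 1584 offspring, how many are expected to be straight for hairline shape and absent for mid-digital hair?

Dihybrid cross WwMm × wwMm — consider each gene separately:
hairline shape: Ww × ww → 2 Ww, 2 ww → 2 W_ : 2 ww (out of 4)
mid-digital hair: Mm × Mm → 1 MM, 2 Mm, 1 mm → 3 M_ : 1 mm (out of 4)
Looking for: straight (ww) and absent (mm)
P(straight) = 2/4, P(absent) = 1/4
P(both) = 2/4 × 1/4 = 2/16 = 1/8
Expected count = 1/8 × 1584 = 198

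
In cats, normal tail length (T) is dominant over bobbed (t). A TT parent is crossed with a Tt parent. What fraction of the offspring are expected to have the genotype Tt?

Punnett square for TT × Tt:
Offspring genotypes: 2 TT, 2 Tt
Total offspring: 4
Count with target: 2
Probability: 2/4 = 1/2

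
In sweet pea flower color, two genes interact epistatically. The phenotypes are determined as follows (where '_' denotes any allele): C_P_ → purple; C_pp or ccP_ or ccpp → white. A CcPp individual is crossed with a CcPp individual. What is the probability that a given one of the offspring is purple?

Cross: CcPp × CcPp — consider each gene separately:
C gene: Cc × Cc → 1 CC, 2 Cc, 1 cc → 3 C_ : 1 cc (out of 4)
P gene: Pp × Pp → 1 PP, 2 Pp, 1 pp → 3 P_ : 1 pp (out of 4)
Genotype classes (out of 4 × 4 = 16): C_P_ = 3×3 = 9; C_pp = 3×1 = 3; ccP_ = 1×3 = 3; ccpp = 1×1 = 1
Apply the phenotype rules: C_P_ (9) → purple; C_pp (3) + ccP_ (3) + ccpp (1) → white
Phenotype counts (out of 16): 9 purple, 7 white
purple: 9 out of 16
Probability: 9/16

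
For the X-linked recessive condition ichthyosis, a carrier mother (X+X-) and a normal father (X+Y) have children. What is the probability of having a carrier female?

Cross: X+X- × X+Y
Offspring: 1 X+X+, 1 X+Y, 1 X+X-, 1 X-Y
Probability of a carrier female: 1/4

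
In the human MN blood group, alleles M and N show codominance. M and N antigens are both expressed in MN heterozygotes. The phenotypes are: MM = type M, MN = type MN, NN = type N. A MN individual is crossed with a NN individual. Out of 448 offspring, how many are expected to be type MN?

Punnett square for MN × NN:
Offspring genotypes: 2 MN, 2 NN
Phenotype counts: 2 type MN, 2 type N
type MN: 2 out of 4 → fraction 1/2
Expected count = 1/2 × 448 = 224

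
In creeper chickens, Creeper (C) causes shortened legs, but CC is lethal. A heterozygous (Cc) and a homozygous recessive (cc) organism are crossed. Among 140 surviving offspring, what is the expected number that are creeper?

Cross: Cc × cc
Punnett square offspring (before lethality): 2 Cc, 2 cc
No CC offspring are produced in this cross.
creeper: 2 out of 4 → fraction 1/2
Expected count = 1/2 × 140 = 70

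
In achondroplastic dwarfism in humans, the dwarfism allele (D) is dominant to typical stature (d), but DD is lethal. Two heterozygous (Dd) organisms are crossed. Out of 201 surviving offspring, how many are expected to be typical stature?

Cross: Dd × Dd
Punnett square offspring (before lethality): 1 DD, 2 Dd, 1 dd
The DD genotype is lethal (embryos die); surviving offspring: 2 Dd, 1 dd
typical stature: 1 out of 3 → fraction 1/3
Expected count = 1/3 × 201 = 67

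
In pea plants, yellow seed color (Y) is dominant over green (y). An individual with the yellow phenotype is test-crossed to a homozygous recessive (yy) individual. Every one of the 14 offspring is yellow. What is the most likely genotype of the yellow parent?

Test cross: ? × yy
All offspring are yellow.
If the unknown parent were heterozygous (Yy), about half of 14 offspring would be green; none are. The unknown parent is most likely homozygous dominant (YY).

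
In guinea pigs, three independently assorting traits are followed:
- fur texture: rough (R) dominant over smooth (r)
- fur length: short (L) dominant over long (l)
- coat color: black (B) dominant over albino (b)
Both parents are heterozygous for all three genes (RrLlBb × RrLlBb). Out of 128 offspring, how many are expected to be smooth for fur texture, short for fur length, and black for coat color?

Trihybrid cross: RrLlBb × RrLlBb
Each trait segregates independently with a 3:1 phenotypic ratio, so each gene contributes 3/4 (dominant) or 1/4 (recessive).
Target: smooth (fur texture), short (fur length), black (coat color)
Probability = product of independent per-trait probabilities
= 1/4 × 3/4 × 3/4 = 9/64
Expected count = 9/64 × 128 = 18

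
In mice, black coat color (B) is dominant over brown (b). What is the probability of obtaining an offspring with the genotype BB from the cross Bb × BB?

Punnett square for Bb × BB:
Offspring genotypes: 2 BB, 2 Bb
Total offspring: 4
Count with target: 2
Probability: 2/4 = 1/2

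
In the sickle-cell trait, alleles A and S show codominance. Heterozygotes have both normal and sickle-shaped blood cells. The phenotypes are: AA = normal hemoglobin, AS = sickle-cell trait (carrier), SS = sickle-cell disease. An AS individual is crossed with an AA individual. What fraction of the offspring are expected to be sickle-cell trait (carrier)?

Punnett square for AS × AA:
Offspring genotypes: 2 AA, 2 AS
Phenotype counts: 2 normal hemoglobin, 2 sickle-cell trait (carrier)
sickle-cell trait (carrier): 2 out of 4
Probability: 2/4 = 1/2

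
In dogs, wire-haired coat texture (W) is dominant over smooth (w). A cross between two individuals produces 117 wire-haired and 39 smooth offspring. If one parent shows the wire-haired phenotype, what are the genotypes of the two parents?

Observed offspring: 117 wire-haired, 39 smooth
The observed ratio simplifies to 3:1. Smooth (ww) offspring appear, so each parent must contribute one w allele. The parent stated to show wire-haired carries W, so it is Ww. The other parent is then either Ww or ww: Ww × ww would give a 1:1 split, whereas Ww × Ww gives 3:1 — matching the data. So both parents are heterozygous (Ww × Ww).
Parent genotypes: Ww × Ww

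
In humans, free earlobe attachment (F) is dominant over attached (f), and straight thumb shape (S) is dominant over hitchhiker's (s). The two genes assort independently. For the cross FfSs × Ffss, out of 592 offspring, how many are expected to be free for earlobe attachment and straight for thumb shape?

Dihybrid cross FfSs × Ffss — consider each gene separately:
earlobe attachment: Ff × Ff → 1 FF, 2 Ff, 1 ff → 3 F_ : 1 ff (out of 4)
thumb shape: Ss × ss → 2 Ss, 2 ss → 2 S_ : 2 ss (out of 4)
Looking for: free (F_) and straight (S_)
P(free) = 3/4, P(straight) = 2/4
P(both) = 3/4 × 2/4 = 6/16 = 3/8
Expected count = 3/8 × 592 = 222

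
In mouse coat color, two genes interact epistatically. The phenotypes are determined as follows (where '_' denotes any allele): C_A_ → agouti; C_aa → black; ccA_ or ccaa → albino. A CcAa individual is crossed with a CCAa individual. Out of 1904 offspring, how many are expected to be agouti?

Cross: CcAa × CCAa — consider each gene separately:
C gene: Cc × CC → 2 CC, 2 Cc → 4 C_ (out of 4)
A gene: Aa × Aa → 1 AA, 2 Aa, 1 aa → 3 A_ : 1 aa (out of 4)
Genotype classes (out of 4 × 4 = 16): C_A_ = 4×3 = 12; C_aa = 4×1 = 4
Apply the phenotype rules: C_A_ (12) → agouti; C_aa (4) → black
Phenotype counts (out of 16): 12 agouti, 4 black
agouti: 12 out of 16 → fraction 3/4
Expected count = 3/4 × 1904 = 1428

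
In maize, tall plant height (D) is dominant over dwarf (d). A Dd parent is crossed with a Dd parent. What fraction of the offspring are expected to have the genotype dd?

Punnett square for Dd × Dd:
Offspring genotypes: 1 DD, 2 Dd, 1 dd
Total offspring: 4
Count with target: 1
Probability: 1/4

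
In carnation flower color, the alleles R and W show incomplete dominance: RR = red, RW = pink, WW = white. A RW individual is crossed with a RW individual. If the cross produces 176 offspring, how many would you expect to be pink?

Punnett square for RW × RW:
Offspring genotypes: 1 RR, 2 RW, 1 WW
Phenotype counts: 1 red, 2 pink, 1 white
pink: 2 out of 4 → fraction 1/2
Expected count = 1/2 × 176 = 88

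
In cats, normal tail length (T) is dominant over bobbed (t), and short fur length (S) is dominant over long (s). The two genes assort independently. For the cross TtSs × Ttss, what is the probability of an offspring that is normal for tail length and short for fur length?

Dihybrid cross TtSs × Ttss — consider each gene separately:
tail length: Tt × Tt → 1 TT, 2 Tt, 1 tt → 3 T_ : 1 tt (out of 4)
fur length: Ss × ss → 2 Ss, 2 ss → 2 S_ : 2 ss (out of 4)
Looking for: normal (T_) and short (S_)
P(normal) = 3/4, P(short) = 2/4
P(both) = 3/4 × 2/4 = 6/16 = 3/8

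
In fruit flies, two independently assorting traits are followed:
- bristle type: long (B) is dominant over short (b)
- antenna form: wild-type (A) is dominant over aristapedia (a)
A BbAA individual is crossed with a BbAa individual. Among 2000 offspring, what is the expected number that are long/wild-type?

Dihybrid cross BbAA × BbAa — consider each gene separately:
bristle type: Bb × Bb → 1 BB, 2 Bb, 1 bb → 3 B_ : 1 bb (out of 4)
antenna form: AA × Aa → 2 AA, 2 Aa → 4 A_ (out of 4)
Combine (counts out of 4 × 4 = 16): long/wild-type (B_A_) = 3×4 = 12; short/wild-type (bbA_) = 1×4 = 4
Phenotype counts (out of 16): 12 long/wild-type, 4 short/wild-type
long/wild-type: 12 out of 16 → fraction 3/4
Expected count = 3/4 × 2000 = 1500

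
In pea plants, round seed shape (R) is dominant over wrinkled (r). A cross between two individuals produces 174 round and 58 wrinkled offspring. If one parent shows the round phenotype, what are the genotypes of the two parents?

Observed offspring: 174 round, 58 wrinkled
The observed ratio simplifies to 3:1. Wrinkled (rr) offspring appear, so each parent must contribute one r allele. The parent stated to show round carries R, so it is Rr. The other parent is then either Rr or rr: Rr × rr would give a 1:1 split, whereas Rr × Rr gives 3:1 — matching the data. So both parents are heterozygous (Rr × Rr).
Parent genotypes: Rr × Rr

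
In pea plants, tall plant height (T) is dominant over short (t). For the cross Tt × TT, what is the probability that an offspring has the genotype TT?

Punnett square for Tt × TT:
Offspring genotypes: 2 TT, 2 Tt
Total offspring: 4
Count with target: 2
Probability: 2/4 = 1/2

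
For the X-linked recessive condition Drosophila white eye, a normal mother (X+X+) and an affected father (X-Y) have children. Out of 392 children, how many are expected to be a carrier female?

Cross: X+X+ × X-Y
Offspring: 2 X+X-, 2 X+Y
Probability of a carrier female: 2/4 = 1/2
Expected count = 1/2 × 392 = 196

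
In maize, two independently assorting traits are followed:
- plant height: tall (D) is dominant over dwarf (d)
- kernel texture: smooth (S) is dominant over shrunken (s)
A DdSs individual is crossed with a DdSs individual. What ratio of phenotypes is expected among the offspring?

Dihybrid cross DdSs × DdSs — consider each gene separately:
plant height: Dd × Dd → 1 DD, 2 Dd, 1 dd → 3 D_ : 1 dd (out of 4)
kernel texture: Ss × Ss → 1 SS, 2 Ss, 1 ss → 3 S_ : 1 ss (out of 4)
Combine (counts out of 4 × 4 = 16): tall/smooth (D_S_) = 3×3 = 9; tall/shrunken (D_ss) = 3×1 = 3; dwarf/smooth (ddS_) = 1×3 = 3; dwarf/shrunken (ddss) = 1×1 = 1
Phenotype counts (out of 16): 9 tall/smooth, 3 tall/shrunken, 3 dwarf/smooth, 1 dwarf/shrunken
Ratio: 9 tall/smooth : 3 tall/shrunken : 3 dwarf/smooth : 1 dwarf/shrunken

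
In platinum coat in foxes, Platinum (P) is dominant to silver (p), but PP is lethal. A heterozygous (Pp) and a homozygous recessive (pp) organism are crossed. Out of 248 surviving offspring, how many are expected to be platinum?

Cross: Pp × pp
Punnett square offspring (before lethality): 2 Pp, 2 pp
No PP offspring are produced in this cross.
platinum: 2 out of 4 → fraction 1/2
Expected count = 1/2 × 248 = 124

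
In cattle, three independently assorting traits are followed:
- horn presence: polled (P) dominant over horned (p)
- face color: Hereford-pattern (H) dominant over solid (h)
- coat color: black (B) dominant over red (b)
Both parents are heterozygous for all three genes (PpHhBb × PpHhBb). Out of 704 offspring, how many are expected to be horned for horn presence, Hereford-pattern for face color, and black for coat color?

Trihybrid cross: PpHhBb × PpHhBb
Each trait segregates independently with a 3:1 phenotypic ratio, so each gene contributes 3/4 (dominant) or 1/4 (recessive).
Target: horned (horn presence), Hereford-pattern (face color), black (coat color)
Probability = product of independent per-trait probabilities
= 1/4 × 3/4 × 3/4 = 9/64
Expected count = 9/64 × 704 = 99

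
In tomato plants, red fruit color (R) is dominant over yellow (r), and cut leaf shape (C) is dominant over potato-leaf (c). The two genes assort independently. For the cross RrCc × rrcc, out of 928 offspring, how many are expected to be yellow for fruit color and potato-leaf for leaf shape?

Dihybrid cross RrCc × rrcc — consider each gene separately:
fruit color: Rr × rr → 2 Rr, 2 rr → 2 R_ : 2 rr (out of 4)
leaf shape: Cc × cc → 2 Cc, 2 cc → 2 C_ : 2 cc (out of 4)
Looking for: yellow (rr) and potato-leaf (cc)
P(yellow) = 2/4, P(potato-leaf) = 2/4
P(both) = 2/4 × 2/4 = 4/16 = 1/4
Expected count = 1/4 × 928 = 232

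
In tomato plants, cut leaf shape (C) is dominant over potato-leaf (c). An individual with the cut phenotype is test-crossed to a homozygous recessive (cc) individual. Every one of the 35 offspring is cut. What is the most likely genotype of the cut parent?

Test cross: ? × cc
All offspring are cut.
If the unknown parent were heterozygous (Cc), about half of 35 offspring would be potato-leaf; none are. The unknown parent is most likely homozygous dominant (CC).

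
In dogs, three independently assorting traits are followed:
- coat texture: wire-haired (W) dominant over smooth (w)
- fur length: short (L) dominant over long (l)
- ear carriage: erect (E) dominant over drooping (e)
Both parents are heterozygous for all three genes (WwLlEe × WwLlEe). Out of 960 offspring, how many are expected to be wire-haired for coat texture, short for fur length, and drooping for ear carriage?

Trihybrid cross: WwLlEe × WwLlEe
Each trait segregates independently with a 3:1 phenotypic ratio, so each gene contributes 3/4 (dominant) or 1/4 (recessive).
Target: wire-haired (coat texture), short (fur length), drooping (ear carriage)
Probability = product of independent per-trait probabilities
= 3/4 × 3/4 × 1/4 = 9/64
Expected count = 9/64 × 960 = 135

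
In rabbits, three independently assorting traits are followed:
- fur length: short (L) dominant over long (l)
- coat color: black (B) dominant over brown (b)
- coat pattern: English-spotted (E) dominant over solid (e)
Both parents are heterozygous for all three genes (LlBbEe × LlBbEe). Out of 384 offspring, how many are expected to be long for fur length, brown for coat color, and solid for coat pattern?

Trihybrid cross: LlBbEe × LlBbEe
Each trait segregates independently with a 3:1 phenotypic ratio, so each gene contributes 3/4 (dominant) or 1/4 (recessive).
Target: long (fur length), brown (coat color), solid (coat pattern)
Probability = product of independent per-trait probabilities
= 1/4 × 1/4 × 1/4 = 1/64
Expected count = 1/64 × 384 = 6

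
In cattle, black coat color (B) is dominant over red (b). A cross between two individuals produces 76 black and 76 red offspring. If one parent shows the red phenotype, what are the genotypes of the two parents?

Observed offspring: 76 black, 76 red
The observed ratio simplifies to 1:1. One parent shows red, so its genotype must be bb. A 1:1 offspring split requires the other parent to be heterozygous (Bb).
Parent genotypes: bb × Bb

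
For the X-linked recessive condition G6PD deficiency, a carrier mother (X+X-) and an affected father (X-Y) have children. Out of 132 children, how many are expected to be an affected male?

Cross: X+X- × X-Y
Offspring: 1 X+X-, 1 X+Y, 1 X-X-, 1 X-Y
Probability of an affected male: 1/4
Expected count = 1/4 × 132 = 33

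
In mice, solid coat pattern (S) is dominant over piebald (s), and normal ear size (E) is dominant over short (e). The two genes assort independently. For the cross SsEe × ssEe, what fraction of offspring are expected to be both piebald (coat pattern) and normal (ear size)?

Dihybrid cross SsEe × ssEe — consider each gene separately:
coat pattern: Ss × ss → 2 Ss, 2 ss → 2 S_ : 2 ss (out of 4)
ear size: Ee × Ee → 1 EE, 2 Ee, 1 ee → 3 E_ : 1 ee (out of 4)
Looking for: piebald (ss) and normal (E_)
P(piebald) = 2/4, P(normal) = 3/4
P(both) = 2/4 × 3/4 = 6/16 = 3/8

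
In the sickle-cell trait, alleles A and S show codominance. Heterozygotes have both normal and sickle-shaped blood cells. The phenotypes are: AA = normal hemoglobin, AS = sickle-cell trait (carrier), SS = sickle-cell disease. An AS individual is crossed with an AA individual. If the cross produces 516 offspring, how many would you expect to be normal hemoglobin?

Punnett square for AS × AA:
Offspring genotypes: 2 AA, 2 AS
Phenotype counts: 2 normal hemoglobin, 2 sickle-cell trait (carrier)
normal hemoglobin: 2 out of 4 → fraction 1/2
Expected count = 1/2 × 516 = 258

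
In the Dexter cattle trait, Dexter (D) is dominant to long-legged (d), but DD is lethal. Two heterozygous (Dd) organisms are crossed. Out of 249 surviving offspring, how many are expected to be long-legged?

Cross: Dd × Dd
Punnett square offspring (before lethality): 1 DD, 2 Dd, 1 dd
The DD genotype is lethal (embryos die); surviving offspring: 2 Dd, 1 dd
long-legged: 1 out of 3 → fraction 1/3
Expected count = 1/3 × 249 = 83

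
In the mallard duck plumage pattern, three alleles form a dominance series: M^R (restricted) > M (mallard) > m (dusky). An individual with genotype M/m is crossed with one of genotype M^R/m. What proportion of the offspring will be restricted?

Cross: M/m × M^R/m
Allele dominance: M^R > M > m
Offspring genotypes: 1 M^R/M, 1 M/m, 1 M^R/m, 1 m/m
Phenotype counts: 2 restricted, 1 mallard, 1 dusky
restricted: 2 out of 4
Probability: 2/4 = 1/2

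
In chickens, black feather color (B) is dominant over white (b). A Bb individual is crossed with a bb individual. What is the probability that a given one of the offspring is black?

Punnett square for Bb × bb:
Offspring genotypes: 2 Bb, 2 bb
black: 2, white: 2
black: 2 out of 4
Probability: 2/4 = 1/2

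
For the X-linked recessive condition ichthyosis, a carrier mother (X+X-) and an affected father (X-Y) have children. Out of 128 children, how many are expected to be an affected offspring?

Cross: X+X- × X-Y
Offspring: 1 X+X-, 1 X+Y, 1 X-X-, 1 X-Y
Probability of an affected offspring: 2/4 = 1/2
Expected count = 1/2 × 128 = 64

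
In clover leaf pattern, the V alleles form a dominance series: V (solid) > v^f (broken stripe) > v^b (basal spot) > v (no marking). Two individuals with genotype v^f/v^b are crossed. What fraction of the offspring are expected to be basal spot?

Cross: v^f/v^b × v^f/v^b
Allele dominance: V > v^f > v^b > v
Offspring genotypes: 1 v^f/v^f, 2 v^f/v^b, 1 v^b/v^b
Phenotype counts: 3 broken stripe, 1 basal spot
basal spot: 1 out of 4
Probability: 1/4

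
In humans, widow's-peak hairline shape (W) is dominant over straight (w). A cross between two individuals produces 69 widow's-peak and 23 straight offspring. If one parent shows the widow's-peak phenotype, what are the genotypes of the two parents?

Observed offspring: 69 widow's-peak, 23 straight
The observed ratio simplifies to 3:1. Straight (ww) offspring appear, so each parent must contribute one w allele. The parent stated to show widow's-peak carries W, so it is Ww. The other parent is then either Ww or ww: Ww × ww would give a 1:1 split, whereas Ww × Ww gives 3:1 — matching the data. So both parents are heterozygous (Ww × Ww).
Parent genotypes: Ww × Ww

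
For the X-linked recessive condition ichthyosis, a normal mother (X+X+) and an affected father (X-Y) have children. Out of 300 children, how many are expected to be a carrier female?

Cross: X+X+ × X-Y
Offspring: 2 X+X-, 2 X+Y
Probability of a carrier female: 2/4 = 1/2
Expected count = 1/2 × 300 = 150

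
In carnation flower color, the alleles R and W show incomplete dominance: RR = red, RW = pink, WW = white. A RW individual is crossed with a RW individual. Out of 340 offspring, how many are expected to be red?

Punnett square for RW × RW:
Offspring genotypes: 1 RR, 2 RW, 1 WW
Phenotype counts: 1 red, 2 pink, 1 white
red: 1 out of 4 → fraction 1/4
Expected count = 1/4 × 340 = 85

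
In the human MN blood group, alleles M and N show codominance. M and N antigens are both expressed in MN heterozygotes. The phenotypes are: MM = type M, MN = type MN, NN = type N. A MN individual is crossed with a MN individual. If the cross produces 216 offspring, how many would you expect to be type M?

Punnett square for MN × MN:
Offspring genotypes: 1 MM, 2 MN, 1 NN
Phenotype counts: 1 type M, 2 type MN, 1 type N
type M: 1 out of 4 → fraction 1/4
Expected count = 1/4 × 216 = 54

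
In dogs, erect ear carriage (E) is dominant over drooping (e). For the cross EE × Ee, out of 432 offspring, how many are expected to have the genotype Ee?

Punnett square for EE × Ee:
Offspring genotypes: 2 EE, 2 Ee
Total offspring: 4
Count with target: 2
Probability: 2/4 = 1/2
Expected count = 1/2 × 432 = 216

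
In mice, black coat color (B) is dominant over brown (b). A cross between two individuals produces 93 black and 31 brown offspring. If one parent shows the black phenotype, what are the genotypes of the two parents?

Observed offspring: 93 black, 31 brown
The observed ratio simplifies to 3:1. Brown (bb) offspring appear, so each parent must contribute one b allele. The parent stated to show black carries B, so it is Bb. The other parent is then either Bb or bb: Bb × bb would give a 1:1 split, whereas Bb × Bb gives 3:1 — matching the data. So both parents are heterozygous (Bb × Bb).
Parent genotypes: Bb × Bb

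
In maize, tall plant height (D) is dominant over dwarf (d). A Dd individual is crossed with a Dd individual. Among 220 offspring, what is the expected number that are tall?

Punnett square for Dd × Dd:
Offspring genotypes: 1 DD, 2 Dd, 1 dd
tall: 3, dwarf: 1
tall: 3 out of 4 → fraction 3/4
Expected count = 3/4 × 220 = 165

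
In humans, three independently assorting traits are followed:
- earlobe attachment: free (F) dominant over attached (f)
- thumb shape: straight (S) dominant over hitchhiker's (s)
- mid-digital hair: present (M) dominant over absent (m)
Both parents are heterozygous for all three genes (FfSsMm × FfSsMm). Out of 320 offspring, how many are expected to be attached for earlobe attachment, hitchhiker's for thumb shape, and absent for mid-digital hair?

Trihybrid cross: FfSsMm × FfSsMm
Each trait segregates independently with a 3:1 phenotypic ratio, so each gene contributes 3/4 (dominant) or 1/4 (recessive).
Target: attached (earlobe attachment), hitchhiker's (thumb shape), absent (mid-digital hair)
Probability = product of independent per-trait probabilities
= 1/4 × 1/4 × 1/4 = 1/64
Expected count = 1/64 × 320 = 5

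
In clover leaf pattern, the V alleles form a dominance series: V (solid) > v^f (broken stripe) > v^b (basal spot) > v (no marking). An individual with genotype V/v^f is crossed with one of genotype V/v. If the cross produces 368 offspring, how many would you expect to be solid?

Cross: V/v^f × V/v
Allele dominance: V > v^f > v^b > v
Offspring genotypes: 1 V/V, 1 V/v, 1 V/v^f, 1 v^f/v
Phenotype counts: 3 solid, 1 broken stripe
solid: 3 out of 4 → fraction 3/4
Expected count = 3/4 × 368 = 276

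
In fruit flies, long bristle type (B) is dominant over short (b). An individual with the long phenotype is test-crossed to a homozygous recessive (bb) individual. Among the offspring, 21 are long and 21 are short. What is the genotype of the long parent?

Test cross: ? × bb
Offspring: 21 long, 21 short — approximately 1:1.
A 1:1 ratio in a test cross indicates the unknown parent is heterozygous (Bb).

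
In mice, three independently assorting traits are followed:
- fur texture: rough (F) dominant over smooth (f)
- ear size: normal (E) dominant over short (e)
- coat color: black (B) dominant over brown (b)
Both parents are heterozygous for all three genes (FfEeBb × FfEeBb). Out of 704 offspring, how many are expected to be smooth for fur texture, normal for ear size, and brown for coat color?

Trihybrid cross: FfEeBb × FfEeBb
Each trait segregates independently with a 3:1 phenotypic ratio, so each gene contributes 3/4 (dominant) or 1/4 (recessive).
Target: smooth (fur texture), normal (ear size), brown (coat color)
Probability = product of independent per-trait probabilities
= 1/4 × 3/4 × 1/4 = 3/64
Expected count = 3/64 × 704 = 33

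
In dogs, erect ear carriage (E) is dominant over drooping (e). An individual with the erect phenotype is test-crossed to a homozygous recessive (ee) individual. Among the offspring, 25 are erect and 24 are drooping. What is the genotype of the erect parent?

Test cross: ? × ee
Offspring: 25 erect, 24 drooping — approximately 1:1.
A 1:1 ratio in a test cross indicates the unknown parent is heterozygous (Ee).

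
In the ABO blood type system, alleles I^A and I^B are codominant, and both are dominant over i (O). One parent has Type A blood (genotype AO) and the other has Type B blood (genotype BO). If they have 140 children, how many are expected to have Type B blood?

Cross: AO × BO
Possible offspring genotypes: 1 AB, 1 AO, 1 BO, 1 OO
Blood type counts: 1 Type AB, 1 Type A, 1 Type B, 1 Type O
Probability of Type B: 1/4
Expected count = 1/4 × 140 = 35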